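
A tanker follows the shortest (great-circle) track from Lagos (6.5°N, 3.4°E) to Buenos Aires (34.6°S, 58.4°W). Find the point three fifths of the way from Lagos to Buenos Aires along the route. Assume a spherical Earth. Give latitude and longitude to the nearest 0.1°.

Write both endpoints as unit vectors p₁, p₂ with components (cos φ cos λ, cos φ sin λ, sin φ).
The central angle between the endpoints is δ = arccos(p₁·p₂) ≈ 1.243 rad (71.2°).
Interpolate at f = 3/5 with slerp weights a = sin((1−f)δ)/sin δ ≈ 0.504, b = sin(fδ)/sin δ ≈ 0.717.
p = a·p₁ + b·p₂ ≈ (0.809, -0.473, -0.350); φ = arcsin(p_z) ≈ -20.48°, λ = atan2(p_y, p_x) ≈ -30.31°.

≈ 20.5°S, 30.3°W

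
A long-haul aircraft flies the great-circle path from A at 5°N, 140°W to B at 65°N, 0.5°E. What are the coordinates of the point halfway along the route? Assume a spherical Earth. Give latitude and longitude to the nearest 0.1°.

Write both endpoints as unit vectors p₁, p₂ with components (cos φ cos λ, cos φ sin λ, sin φ).
The central angle between the endpoints is δ = arccos(p₁·p₂) ≈ 1.819 rad (104.2°).
Interpolate at f = 1/2 with slerp weights a = sin((1−f)δ)/sin δ ≈ 0.814, b = sin(fδ)/sin δ ≈ 0.814.
p = a·p₁ + b·p₂ ≈ (-0.277, -0.518, 0.809); φ = arcsin(p_z) ≈ 53.99°, λ = atan2(p_y, p_x) ≈ -118.14°.

≈ 54.0°N, 118.1°W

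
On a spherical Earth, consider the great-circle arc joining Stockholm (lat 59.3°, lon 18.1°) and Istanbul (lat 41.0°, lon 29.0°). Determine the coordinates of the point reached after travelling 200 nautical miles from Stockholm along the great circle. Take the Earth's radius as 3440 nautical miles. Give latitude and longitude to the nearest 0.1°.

≈ lat 56.3°, lon 20.7°

Write both endpoints as unit vectors p₁, p₂ with components (cos φ cos λ, cos φ sin λ, sin φ).
The central angle between the endpoints is δ = arccos(p₁·p₂) ≈ 0.341 rad (19.5°). The total great-circle distance is δ·R ≈ 0.341 × 3440 ≈ 1172 nmi, so the target fraction is f = 200/1172 ≈ 0.171.
Interpolate at f ≈ 0.171 with slerp weights a = sin((1−f)δ)/sin δ ≈ 0.834, b = sin(fδ)/sin δ ≈ 0.174.
p = a·p₁ + b·p₂ ≈ (0.520, 0.196, 0.832); φ = arcsin(p_z) ≈ 56.26°, λ = atan2(p_y, p_x) ≈ 20.66°.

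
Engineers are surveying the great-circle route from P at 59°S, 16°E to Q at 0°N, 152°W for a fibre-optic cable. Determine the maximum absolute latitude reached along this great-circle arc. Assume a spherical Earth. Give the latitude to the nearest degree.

≈ 83°S

The great circle lies in the plane with unit normal n̂ = (p₁ × p₂)/|p₁ × p₂|.
Here n̂_z ≈ -0.124; the vertex latitude is φ_max = arccos|n̂_z| ≈ 82.9°.
Check via Clairaut: cos φ_max = |cos φ₁| · sin C = cos(59.0°)·sin(166.1°) ≈ 0.124, again giving ≈ 82.9°.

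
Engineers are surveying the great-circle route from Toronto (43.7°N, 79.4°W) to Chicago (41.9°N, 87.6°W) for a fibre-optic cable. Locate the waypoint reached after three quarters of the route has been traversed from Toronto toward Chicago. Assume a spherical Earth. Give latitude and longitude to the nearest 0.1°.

≈ (42.4°N, 85.6°W)

The haversine formula gives a central angle δ ≈ 0.110 rad (6.3°) between the endpoints.
Interpolate at f = 3/4 with slerp weights a = sin((1−f)δ)/sin δ ≈ 0.250, b = sin(fδ)/sin δ ≈ 0.751.
p = a·p₁ + b·p₂ ≈ (0.057, -0.736, 0.674); φ = arcsin(p_z) ≈ 42.40°, λ = atan2(p_y, p_x) ≈ -85.60°.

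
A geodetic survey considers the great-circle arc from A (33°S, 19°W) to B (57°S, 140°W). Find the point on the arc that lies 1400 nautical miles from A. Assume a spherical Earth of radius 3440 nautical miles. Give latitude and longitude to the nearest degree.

Convert each endpoint to a unit vector on the sphere (x = cos φ cos λ, y = cos φ sin λ, z = sin φ).
The central angle between the endpoints is δ = arccos(p₁·p₂) ≈ 1.347 rad (77.2°). The total great-circle distance is δ·R ≈ 1.347 × 3440 ≈ 4635 nmi, so the target fraction is f = 1400/4635 ≈ 0.302.
Interpolate at f ≈ 0.302 with slerp weights a = sin((1−f)δ)/sin δ ≈ 0.828, b = sin(fδ)/sin δ ≈ 0.406.
p = a·p₁ + b·p₂ ≈ (0.488, -0.368, -0.792); φ = arcsin(p_z) ≈ -52.34°, λ = atan2(p_y, p_x) ≈ -37.07°.

≈ (52°S, 37°W)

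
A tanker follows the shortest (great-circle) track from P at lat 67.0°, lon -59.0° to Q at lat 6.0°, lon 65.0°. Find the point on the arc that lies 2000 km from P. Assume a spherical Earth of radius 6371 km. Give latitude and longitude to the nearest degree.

Write both endpoints as unit vectors p₁, p₂ with components (cos φ cos λ, cos φ sin λ, sin φ).
The central angle between the endpoints is δ = arccos(p₁·p₂) ≈ 1.692 rad (97.0°). The total great-circle distance is δ·R ≈ 1.692 × 6371 ≈ 10781 km, so the target fraction is f = 2000/10781 ≈ 0.186.
Interpolate at f ≈ 0.186 with slerp weights a = sin((1−f)δ)/sin δ ≈ 0.989, b = sin(fδ)/sin δ ≈ 0.311.
p = a·p₁ + b·p₂ ≈ (0.330, -0.051, 0.943); φ = arcsin(p_z) ≈ 70.51°, λ = atan2(p_y, p_x) ≈ -8.75°.

≈ lat 71°, lon -9°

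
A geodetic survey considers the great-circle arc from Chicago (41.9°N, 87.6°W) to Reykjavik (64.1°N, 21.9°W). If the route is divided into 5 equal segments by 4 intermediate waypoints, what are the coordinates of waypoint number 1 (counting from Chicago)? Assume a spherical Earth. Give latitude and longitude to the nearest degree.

Write both endpoints as unit vectors p₁, p₂ with components (cos φ cos λ, cos φ sin λ, sin φ).
The central angle between the endpoints is δ = arccos(p₁·p₂) ≈ 0.746 rad (42.7°).
Interpolate at f = 1/5 with slerp weights a = sin((1−f)δ)/sin δ ≈ 0.828, b = sin(fδ)/sin δ ≈ 0.219.
p = a·p₁ + b·p₂ ≈ (0.115, -0.651, 0.750); φ = arcsin(p_z) ≈ 48.59°, λ = atan2(p_y, p_x) ≈ -80.03°.

≈ 49°N, 80°W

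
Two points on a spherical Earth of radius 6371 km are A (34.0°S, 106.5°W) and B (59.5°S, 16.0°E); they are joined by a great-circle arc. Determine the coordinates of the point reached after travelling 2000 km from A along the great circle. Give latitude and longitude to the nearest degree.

≈ (50°S, 94°W)

Convert each endpoint to a unit vector on the sphere (x = cos φ cos λ, y = cos φ sin λ, z = sin φ).
The central angle between the endpoints is δ = arccos(p₁·p₂) ≈ 1.312 rad (75.2°). The total great-circle distance is δ·R ≈ 1.312 × 6371 ≈ 8360 km, so the target fraction is f = 2000/8360 ≈ 0.239.
Interpolate at f ≈ 0.239 with slerp weights a = sin((1−f)δ)/sin δ ≈ 0.869, b = sin(fδ)/sin δ ≈ 0.319.
p = a·p₁ + b·p₂ ≈ (-0.049, -0.646, -0.761); φ = arcsin(p_z) ≈ -49.59°, λ = atan2(p_y, p_x) ≈ -94.32°.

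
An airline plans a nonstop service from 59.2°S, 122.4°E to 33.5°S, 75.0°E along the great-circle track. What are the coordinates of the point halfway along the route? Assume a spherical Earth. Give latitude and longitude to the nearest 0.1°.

≈ 48.7°S, 92.7°E

Convert each endpoint to a unit vector on the sphere (x = cos φ cos λ, y = cos φ sin λ, z = sin φ).
The central angle between the endpoints is δ = arccos(p₁·p₂) ≈ 0.703 rad (40.3°).
Interpolate at f = 1/2 with slerp weights a = sin((1−f)δ)/sin δ ≈ 0.533, b = sin(fδ)/sin δ ≈ 0.533.
p = a·p₁ + b·p₂ ≈ (-0.031, 0.659, -0.751); φ = arcsin(p_z) ≈ -48.71°, λ = atan2(p_y, p_x) ≈ 92.71°.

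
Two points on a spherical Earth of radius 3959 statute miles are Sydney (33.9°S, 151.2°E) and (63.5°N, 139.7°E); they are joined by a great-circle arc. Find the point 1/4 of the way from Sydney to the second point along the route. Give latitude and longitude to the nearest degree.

≈ (10°S, 149°E)

Write both endpoints as unit vectors p₁, p₂ with components (cos φ cos λ, cos φ sin λ, sin φ).
The central angle between the endpoints is δ = arccos(p₁·p₂) ≈ 1.707 rad (97.8°).
Interpolate at f = 1/4 with slerp weights a = sin((1−f)δ)/sin δ ≈ 0.967, b = sin(fδ)/sin δ ≈ 0.418.
p = a·p₁ + b·p₂ ≈ (-0.846, 0.507, -0.165); φ = arcsin(p_z) ≈ -9.52°, λ = atan2(p_y, p_x) ≈ 149.04°.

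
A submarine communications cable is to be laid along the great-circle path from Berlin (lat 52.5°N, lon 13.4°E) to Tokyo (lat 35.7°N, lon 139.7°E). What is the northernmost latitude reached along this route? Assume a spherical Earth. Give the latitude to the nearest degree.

≈ 66°N

The great circle lies in the plane with unit normal n̂ = (p₁ × p₂)/|p₁ × p₂|.
Here n̂_z ≈ +0.404; the vertex latitude is φ_max = arccos|n̂_z| ≈ 66.2°.
Check via Clairaut: cos φ_max = |cos φ₁| · sin C = cos(52.5°)·sin(41.6°) ≈ 0.404, again giving ≈ 66.2°.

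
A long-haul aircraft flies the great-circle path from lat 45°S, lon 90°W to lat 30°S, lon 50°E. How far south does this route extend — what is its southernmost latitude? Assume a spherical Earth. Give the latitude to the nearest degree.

The great circle lies in the plane with unit normal n̂ = (p₁ × p₂)/|p₁ × p₂|.
Here n̂_z ≈ +0.396; the vertex latitude is φ_max = arccos|n̂_z| ≈ 66.7°.

≈ 67°S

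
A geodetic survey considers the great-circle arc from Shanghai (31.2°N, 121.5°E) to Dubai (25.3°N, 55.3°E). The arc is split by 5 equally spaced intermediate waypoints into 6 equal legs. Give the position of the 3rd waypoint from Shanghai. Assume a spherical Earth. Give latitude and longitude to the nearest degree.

Write both endpoints as unit vectors p₁, p₂ with components (cos φ cos λ, cos φ sin λ, sin φ).
The central angle between the endpoints is δ = arccos(p₁·p₂) ≈ 1.008 rad (57.8°).
Interpolate at f = 3/6 with slerp weights a = sin((1−f)δ)/sin δ ≈ 0.571, b = sin(fδ)/sin δ ≈ 0.571.
p = a·p₁ + b·p₂ ≈ (0.039, 0.841, 0.540); φ = arcsin(p_z) ≈ 32.67°, λ = atan2(p_y, p_x) ≈ 87.37°.

≈ 33°N, 87°E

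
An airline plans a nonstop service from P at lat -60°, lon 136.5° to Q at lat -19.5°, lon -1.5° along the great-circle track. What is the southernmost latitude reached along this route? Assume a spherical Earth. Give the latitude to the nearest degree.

The great circle lies in the plane with unit normal n̂ = (p₁ × p₂)/|p₁ × p₂|.
Here n̂_z ≈ -0.316; the vertex latitude is φ_max = arccos|n̂_z| ≈ 71.6°.
Check via Clairaut: cos φ_max = |cos φ₁| · sin C = cos(60.0°)·sin(140.8°) ≈ 0.316, again giving ≈ 71.6°.

≈ -72°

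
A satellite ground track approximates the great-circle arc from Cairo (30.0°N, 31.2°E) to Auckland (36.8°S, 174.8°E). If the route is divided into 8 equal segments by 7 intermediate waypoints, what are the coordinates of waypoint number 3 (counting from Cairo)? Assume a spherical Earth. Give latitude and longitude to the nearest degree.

≈ 0°N, 81°E

Write both endpoints as unit vectors p₁, p₂ with components (cos φ cos λ, cos φ sin λ, sin φ).
The central angle between the endpoints is δ = arccos(p₁·p₂) ≈ 2.602 rad (149.1°).
Interpolate at f = 3/8 with slerp weights a = sin((1−f)δ)/sin δ ≈ 1.942, b = sin(fδ)/sin δ ≈ 1.610.
p = a·p₁ + b·p₂ ≈ (0.154, 0.988, 0.006); φ = arcsin(p_z) ≈ 0.36°, λ = atan2(p_y, p_x) ≈ 81.12°.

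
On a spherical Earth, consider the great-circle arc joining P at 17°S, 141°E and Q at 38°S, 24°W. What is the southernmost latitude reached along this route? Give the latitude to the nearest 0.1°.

The great circle lies in the plane with unit normal n̂ = (p₁ × p₂)/|p₁ × p₂|.
Here n̂_z ≈ -0.233; the vertex latitude is φ_max = arccos|n̂_z| ≈ 76.5°.
Check via Clairaut: cos φ_max = |cos φ₁| · sin C = cos(17.0°)·sin(165.9°) ≈ 0.233, again giving ≈ 76.5°.

≈ 76.5°S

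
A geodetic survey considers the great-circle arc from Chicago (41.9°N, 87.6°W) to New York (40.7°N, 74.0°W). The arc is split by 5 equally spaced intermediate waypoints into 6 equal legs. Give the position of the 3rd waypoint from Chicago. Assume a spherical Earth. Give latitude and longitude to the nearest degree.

≈ 42°N, 81°W

Convert each endpoint to a unit vector on the sphere (x = cos φ cos λ, y = cos φ sin λ, z = sin φ).
The central angle between the endpoints is δ = arccos(p₁·p₂) ≈ 0.179 rad (10.3°).
Interpolate at f = 3/6 with slerp weights a = sin((1−f)δ)/sin δ ≈ 0.502, b = sin(fδ)/sin δ ≈ 0.502.
p = a·p₁ + b·p₂ ≈ (0.121, -0.739, 0.663); φ = arcsin(p_z) ≈ 41.50°, λ = atan2(p_y, p_x) ≈ -80.74°.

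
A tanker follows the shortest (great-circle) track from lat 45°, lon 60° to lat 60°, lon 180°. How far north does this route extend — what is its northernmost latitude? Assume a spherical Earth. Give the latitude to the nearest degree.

≈ 70°

The great circle lies in the plane with unit normal n̂ = (p₁ × p₂)/|p₁ × p₂|.
Here n̂_z ≈ +0.340; the vertex latitude is φ_max = arccos|n̂_z| ≈ 70.1°.
Check via Clairaut: cos φ_max = |cos φ₁| · sin C = cos(45.0°)·sin(28.8°) ≈ 0.340, again giving ≈ 70.1°.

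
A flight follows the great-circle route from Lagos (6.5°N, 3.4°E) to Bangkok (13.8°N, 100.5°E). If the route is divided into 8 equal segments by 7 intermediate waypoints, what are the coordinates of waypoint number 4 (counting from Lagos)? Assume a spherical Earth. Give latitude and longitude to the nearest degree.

≈ 15°N, 51°E

From cos δ = sin φ₁ sin φ₂ + cos φ₁ cos φ₂ cos Δλ, the central angle is δ ≈ 1.663 rad (95.3°).
Interpolate at f = 4/8 with slerp weights a = sin((1−f)δ)/sin δ ≈ 0.742, b = sin(fδ)/sin δ ≈ 0.742.
p = a·p₁ + b·p₂ ≈ (0.605, 0.752, 0.261); φ = arcsin(p_z) ≈ 15.13°, λ = atan2(p_y, p_x) ≈ 51.21°.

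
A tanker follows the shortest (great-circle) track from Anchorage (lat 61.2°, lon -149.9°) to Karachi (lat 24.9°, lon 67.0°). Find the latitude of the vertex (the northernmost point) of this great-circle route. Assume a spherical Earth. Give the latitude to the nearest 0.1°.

The great circle lies in the plane with unit normal n̂ = (p₁ × p₂)/|p₁ × p₂|.
Here n̂_z ≈ -0.262; the vertex latitude is φ_max = arccos|n̂_z| ≈ 74.8°.

≈ 74.8°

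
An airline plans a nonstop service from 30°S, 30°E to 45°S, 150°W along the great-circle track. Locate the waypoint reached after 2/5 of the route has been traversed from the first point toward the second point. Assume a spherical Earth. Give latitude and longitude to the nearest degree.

≈ 72°S, 30°E

The haversine formula gives a central angle δ ≈ 1.833 rad (105.0°) between the endpoints.
Interpolate at f = 2/5 with slerp weights a = sin((1−f)δ)/sin δ ≈ 0.922, b = sin(fδ)/sin δ ≈ 0.693.
p = a·p₁ + b·p₂ ≈ (0.268, 0.155, -0.951); φ = arcsin(p_z) ≈ -72.00°, λ = atan2(p_y, p_x) ≈ 30.00°.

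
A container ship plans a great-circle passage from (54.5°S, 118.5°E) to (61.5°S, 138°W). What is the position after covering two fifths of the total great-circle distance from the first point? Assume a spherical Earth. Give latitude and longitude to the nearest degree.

≈ (67°S, 151°E)

Convert each endpoint to a unit vector on the sphere (x = cos φ cos λ, y = cos φ sin λ, z = sin φ).
The central angle between the endpoints is δ = arccos(p₁·p₂) ≈ 0.862 rad (49.4°).
Interpolate at f = 2/5 with slerp weights a = sin((1−f)δ)/sin δ ≈ 0.651, b = sin(fδ)/sin δ ≈ 0.445.
p = a·p₁ + b·p₂ ≈ (-0.338, 0.190, -0.922); φ = arcsin(p_z) ≈ -67.16°, λ = atan2(p_y, p_x) ≈ 150.65°.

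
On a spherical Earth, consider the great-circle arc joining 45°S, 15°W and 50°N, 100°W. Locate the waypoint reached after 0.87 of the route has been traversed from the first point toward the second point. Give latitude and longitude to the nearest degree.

≈ 40°N, 83°W

Convert each endpoint to a unit vector on the sphere (x = cos φ cos λ, y = cos φ sin λ, z = sin φ).
The central angle between the endpoints is δ = arccos(p₁·p₂) ≈ 2.097 rad (120.1°).
Interpolate at f = 0.87 with slerp weights a = sin((1−f)δ)/sin δ ≈ 0.311, b = sin(fδ)/sin δ ≈ 1.119.
p = a·p₁ + b·p₂ ≈ (0.088, -0.766, 0.637); φ = arcsin(p_z) ≈ 39.60°, λ = atan2(p_y, p_x) ≈ -83.47°.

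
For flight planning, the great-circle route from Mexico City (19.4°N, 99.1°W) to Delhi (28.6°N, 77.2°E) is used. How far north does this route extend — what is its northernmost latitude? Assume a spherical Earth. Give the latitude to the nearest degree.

≈ 86°N

The great circle lies in the plane with unit normal n̂ = (p₁ × p₂)/|p₁ × p₂|.
Here n̂_z ≈ +0.072; the vertex latitude is φ_max = arccos|n̂_z| ≈ 85.9°.
Check via Clairaut: cos φ_max = |cos φ₁| · sin C = cos(19.4°)·sin(4.4°) ≈ 0.072, again giving ≈ 85.9°.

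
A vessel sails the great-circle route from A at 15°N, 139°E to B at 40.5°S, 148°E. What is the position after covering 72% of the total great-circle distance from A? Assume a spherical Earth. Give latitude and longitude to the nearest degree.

≈ 25°S, 145°E

From cos δ = sin φ₁ sin φ₂ + cos φ₁ cos φ₂ cos Δλ, the central angle is δ ≈ 0.980 rad (56.1°).
Interpolate at f = 0.72 with slerp weights a = sin((1−f)δ)/sin δ ≈ 0.326, b = sin(fδ)/sin δ ≈ 0.781.
p = a·p₁ + b·p₂ ≈ (-0.741, 0.521, -0.423); φ = arcsin(p_z) ≈ -25.00°, λ = atan2(p_y, p_x) ≈ 144.88°.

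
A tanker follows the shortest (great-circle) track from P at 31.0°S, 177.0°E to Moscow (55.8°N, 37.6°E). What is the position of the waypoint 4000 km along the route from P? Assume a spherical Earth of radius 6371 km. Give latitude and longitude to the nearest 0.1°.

Write both endpoints as unit vectors p₁, p₂ with components (cos φ cos λ, cos φ sin λ, sin φ).
The central angle between the endpoints is δ = arccos(p₁·p₂) ≈ 2.485 rad (142.4°). The total great-circle distance is δ·R ≈ 2.485 × 6371 ≈ 15829 km, so the target fraction is f = 4000/15829 ≈ 0.253.
Interpolate at f ≈ 0.253 with slerp weights a = sin((1−f)δ)/sin δ ≈ 1.571, b = sin(fδ)/sin δ ≈ 0.962.
p = a·p₁ + b·p₂ ≈ (-0.916, 0.400, -0.014); φ = arcsin(p_z) ≈ -0.78°, λ = atan2(p_y, p_x) ≈ 156.40°.

≈ 0.8°S, 156.4°E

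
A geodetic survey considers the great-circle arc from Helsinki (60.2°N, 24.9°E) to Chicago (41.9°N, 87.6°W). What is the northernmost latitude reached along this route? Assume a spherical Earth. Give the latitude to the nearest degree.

The great circle lies in the plane with unit normal n̂ = (p₁ × p₂)/|p₁ × p₂|.
Here n̂_z ≈ -0.380; the vertex latitude is φ_max = arccos|n̂_z| ≈ 67.7°.
Check via Clairaut: cos φ_max = |cos φ₁| · sin C = cos(60.2°)·sin(49.9°) ≈ 0.380, again giving ≈ 67.7°.

≈ 68°N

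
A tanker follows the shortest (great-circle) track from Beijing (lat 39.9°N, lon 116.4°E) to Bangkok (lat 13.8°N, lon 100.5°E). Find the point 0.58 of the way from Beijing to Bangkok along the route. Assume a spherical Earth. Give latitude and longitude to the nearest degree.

≈ lat 25°N, lon 106°E

From cos δ = sin φ₁ sin φ₂ + cos φ₁ cos φ₂ cos Δλ, the central angle is δ ≈ 0.517 rad (29.6°).
Interpolate at f = 0.58 with slerp weights a = sin((1−f)δ)/sin δ ≈ 0.436, b = sin(fδ)/sin δ ≈ 0.598.
p = a·p₁ + b·p₂ ≈ (-0.254, 0.870, 0.422); φ = arcsin(p_z) ≈ 24.97°, λ = atan2(p_y, p_x) ≈ 106.30°.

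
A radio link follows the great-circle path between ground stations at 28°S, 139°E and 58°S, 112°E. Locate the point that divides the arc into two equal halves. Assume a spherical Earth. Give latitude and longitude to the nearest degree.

≈ 44°S, 129°E

Convert each endpoint to a unit vector on the sphere (x = cos φ cos λ, y = cos φ sin λ, z = sin φ).
The central angle between the endpoints is δ = arccos(p₁·p₂) ≈ 0.618 rad (35.4°).
Interpolate at f = 1/2 with slerp weights a = sin((1−f)δ)/sin δ ≈ 0.525, b = sin(fδ)/sin δ ≈ 0.525.
p = a·p₁ + b·p₂ ≈ (-0.454, 0.562, -0.692); φ = arcsin(p_z) ≈ -43.75°, λ = atan2(p_y, p_x) ≈ 128.93°.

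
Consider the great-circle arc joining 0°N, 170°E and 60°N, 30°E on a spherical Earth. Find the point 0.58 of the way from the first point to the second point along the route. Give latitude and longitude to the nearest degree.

Write both endpoints as unit vectors p₁, p₂ with components (cos φ cos λ, cos φ sin λ, sin φ).
The central angle between the endpoints is δ = arccos(p₁·p₂) ≈ 1.964 rad (112.5°).
Interpolate at f = 0.58 with slerp weights a = sin((1−f)δ)/sin δ ≈ 0.795, b = sin(fδ)/sin δ ≈ 0.983.
p = a·p₁ + b·p₂ ≈ (-0.357, 0.384, 0.851); φ = arcsin(p_z) ≈ 58.37°, λ = atan2(p_y, p_x) ≈ 132.94°.

≈ 58°N, 133°E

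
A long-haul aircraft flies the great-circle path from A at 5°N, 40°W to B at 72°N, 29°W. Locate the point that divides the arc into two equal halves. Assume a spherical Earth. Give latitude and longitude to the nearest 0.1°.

Convert each endpoint to a unit vector on the sphere (x = cos φ cos λ, y = cos φ sin λ, z = sin φ).
The central angle between the endpoints is δ = arccos(p₁·p₂) ≈ 1.176 rad (67.4°).
Interpolate at f = 1/2 with slerp weights a = sin((1−f)δ)/sin δ ≈ 0.601, b = sin(fδ)/sin δ ≈ 0.601.
p = a·p₁ + b·p₂ ≈ (0.621, -0.475, 0.624); φ = arcsin(p_z) ≈ 38.59°, λ = atan2(p_y, p_x) ≈ -37.40°.

≈ 38.6°N, 37.4°W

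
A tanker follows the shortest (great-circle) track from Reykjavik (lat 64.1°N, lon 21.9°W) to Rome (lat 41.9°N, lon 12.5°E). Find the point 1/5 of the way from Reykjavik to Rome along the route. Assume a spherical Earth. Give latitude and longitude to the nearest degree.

≈ lat 61°N, lon 12°W

From cos δ = sin φ₁ sin φ₂ + cos φ₁ cos φ₂ cos Δλ, the central angle is δ ≈ 0.518 rad (29.7°).
Interpolate at f = 1/5 with slerp weights a = sin((1−f)δ)/sin δ ≈ 0.813, b = sin(fδ)/sin δ ≈ 0.209.
p = a·p₁ + b·p₂ ≈ (0.481, -0.099, 0.871); φ = arcsin(p_z) ≈ 60.57°, λ = atan2(p_y, p_x) ≈ -11.60°.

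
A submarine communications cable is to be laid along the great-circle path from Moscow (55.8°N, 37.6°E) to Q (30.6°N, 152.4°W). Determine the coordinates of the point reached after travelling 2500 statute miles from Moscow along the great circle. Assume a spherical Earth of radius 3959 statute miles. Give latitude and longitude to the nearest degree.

≈ (85°N, 146°E)

From cos δ = sin φ₁ sin φ₂ + cos φ₁ cos φ₂ cos Δλ, the central angle is δ ≈ 1.626 rad (93.2°). The total great-circle distance is δ·R ≈ 1.626 × 3959 ≈ 6438 mi, so the target fraction is f = 2500/6438 ≈ 0.388.
Interpolate at f ≈ 0.388 with slerp weights a = sin((1−f)δ)/sin δ ≈ 0.840, b = sin(fδ)/sin δ ≈ 0.591.
p = a·p₁ + b·p₂ ≈ (-0.077, 0.052, 0.996); φ = arcsin(p_z) ≈ 84.66°, λ = atan2(p_y, p_x) ≈ 145.80°.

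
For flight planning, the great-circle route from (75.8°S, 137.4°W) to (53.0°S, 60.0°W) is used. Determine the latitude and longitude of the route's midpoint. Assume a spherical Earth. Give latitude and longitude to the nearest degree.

Convert each endpoint to a unit vector on the sphere (x = cos φ cos λ, y = cos φ sin λ, z = sin φ).
The central angle between the endpoints is δ = arccos(p₁·p₂) ≈ 0.633 rad (36.3°).
Interpolate at f = 1/2 with slerp weights a = sin((1−f)δ)/sin δ ≈ 0.526, b = sin(fδ)/sin δ ≈ 0.526.
p = a·p₁ + b·p₂ ≈ (0.063, -0.362, -0.930); φ = arcsin(p_z) ≈ -68.47°, λ = atan2(p_y, p_x) ≈ -80.07°.

≈ (68°S, 80°W)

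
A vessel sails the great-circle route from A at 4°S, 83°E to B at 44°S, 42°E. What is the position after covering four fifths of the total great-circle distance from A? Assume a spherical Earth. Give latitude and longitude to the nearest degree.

Write both endpoints as unit vectors p₁, p₂ with components (cos φ cos λ, cos φ sin λ, sin φ).
The central angle between the endpoints is δ = arccos(p₁·p₂) ≈ 0.940 rad (53.8°).
Interpolate at f = 4/5 with slerp weights a = sin((1−f)δ)/sin δ ≈ 0.231, b = sin(fδ)/sin δ ≈ 0.846.
p = a·p₁ + b·p₂ ≈ (0.480, 0.636, -0.604); φ = arcsin(p_z) ≈ -37.14°, λ = atan2(p_y, p_x) ≈ 52.95°.

≈ 37°S, 53°E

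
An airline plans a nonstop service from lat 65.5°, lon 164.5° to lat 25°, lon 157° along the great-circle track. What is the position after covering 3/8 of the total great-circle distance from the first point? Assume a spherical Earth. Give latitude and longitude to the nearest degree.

From cos δ = sin φ₁ sin φ₂ + cos φ₁ cos φ₂ cos Δλ, the central angle is δ ≈ 0.712 rad (40.8°).
Interpolate at f = 3/8 with slerp weights a = sin((1−f)δ)/sin δ ≈ 0.659, b = sin(fδ)/sin δ ≈ 0.404.
p = a·p₁ + b·p₂ ≈ (-0.600, 0.216, 0.770); φ = arcsin(p_z) ≈ 50.37°, λ = atan2(p_y, p_x) ≈ 160.21°.

≈ lat 50°, lon 160°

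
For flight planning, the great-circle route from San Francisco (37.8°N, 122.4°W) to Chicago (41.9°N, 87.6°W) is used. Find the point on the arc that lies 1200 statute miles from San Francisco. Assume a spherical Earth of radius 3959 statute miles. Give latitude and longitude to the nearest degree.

≈ 42°N, 100°W

Write both endpoints as unit vectors p₁, p₂ with components (cos φ cos λ, cos φ sin λ, sin φ).
The central angle between the endpoints is δ = arccos(p₁·p₂) ≈ 0.468 rad (26.8°). The total great-circle distance is δ·R ≈ 0.468 × 3959 ≈ 1855 mi, so the target fraction is f = 1200/1855 ≈ 0.647.
Interpolate at f ≈ 0.647 with slerp weights a = sin((1−f)δ)/sin δ ≈ 0.365, b = sin(fδ)/sin δ ≈ 0.661.
p = a·p₁ + b·p₂ ≈ (-0.134, -0.735, 0.665); φ = arcsin(p_z) ≈ 41.68°, λ = atan2(p_y, p_x) ≈ -100.32°.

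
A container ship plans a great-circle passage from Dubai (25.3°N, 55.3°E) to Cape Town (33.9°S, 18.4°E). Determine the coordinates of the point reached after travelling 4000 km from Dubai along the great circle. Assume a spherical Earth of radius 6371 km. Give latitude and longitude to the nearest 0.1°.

≈ 5.9°S, 36.9°E

Write both endpoints as unit vectors p₁, p₂ with components (cos φ cos λ, cos φ sin λ, sin φ).
The central angle between the endpoints is δ = arccos(p₁·p₂) ≈ 1.201 rad (68.8°). The total great-circle distance is δ·R ≈ 1.201 × 6371 ≈ 7650 km, so the target fraction is f = 4000/7650 ≈ 0.523.
Interpolate at f ≈ 0.523 with slerp weights a = sin((1−f)δ)/sin δ ≈ 0.581, b = sin(fδ)/sin δ ≈ 0.630.
p = a·p₁ + b·p₂ ≈ (0.795, 0.597, -0.103); φ = arcsin(p_z) ≈ -5.91°, λ = atan2(p_y, p_x) ≈ 36.90°.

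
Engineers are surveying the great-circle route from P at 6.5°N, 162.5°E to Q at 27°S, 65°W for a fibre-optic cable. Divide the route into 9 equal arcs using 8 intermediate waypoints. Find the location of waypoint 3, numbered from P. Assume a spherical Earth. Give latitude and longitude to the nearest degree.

From cos δ = sin φ₁ sin φ₂ + cos φ₁ cos φ₂ cos Δλ, the central angle is δ ≈ 2.278 rad (130.5°).
Interpolate at f = 3/9 with slerp weights a = sin((1−f)δ)/sin δ ≈ 1.313, b = sin(fδ)/sin δ ≈ 0.905.
p = a·p₁ + b·p₂ ≈ (-0.904, -0.339, -0.262); φ = arcsin(p_z) ≈ -15.21°, λ = atan2(p_y, p_x) ≈ -159.45°.

≈ 15°S, 159°W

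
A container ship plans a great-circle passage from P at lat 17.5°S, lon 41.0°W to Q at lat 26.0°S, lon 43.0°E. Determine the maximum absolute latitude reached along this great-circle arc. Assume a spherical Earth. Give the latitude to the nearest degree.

≈ 29°S

The great circle lies in the plane with unit normal n̂ = (p₁ × p₂)/|p₁ × p₂|.
Here n̂_z ≈ +0.874; the vertex latitude is φ_max = arccos|n̂_z| ≈ 29.0°.
Check via Clairaut: cos φ_max = |cos φ₁| · sin C = cos(17.5°)·sin(113.6°) ≈ 0.874, again giving ≈ 29.0°.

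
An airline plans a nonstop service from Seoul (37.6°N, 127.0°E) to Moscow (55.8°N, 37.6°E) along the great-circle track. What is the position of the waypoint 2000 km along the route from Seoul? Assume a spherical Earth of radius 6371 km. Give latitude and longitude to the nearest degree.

≈ (50°N, 109°E)

Write both endpoints as unit vectors p₁, p₂ with components (cos φ cos λ, cos φ sin λ, sin φ).
The central angle between the endpoints is δ = arccos(p₁·p₂) ≈ 1.036 rad (59.4°). The total great-circle distance is δ·R ≈ 1.036 × 6371 ≈ 6603 km, so the target fraction is f = 2000/6603 ≈ 0.303.
Interpolate at f ≈ 0.303 with slerp weights a = sin((1−f)δ)/sin δ ≈ 0.768, b = sin(fδ)/sin δ ≈ 0.359.
p = a·p₁ + b·p₂ ≈ (-0.207, 0.609, 0.766); φ = arcsin(p_z) ≈ 49.96°, λ = atan2(p_y, p_x) ≈ 108.73°.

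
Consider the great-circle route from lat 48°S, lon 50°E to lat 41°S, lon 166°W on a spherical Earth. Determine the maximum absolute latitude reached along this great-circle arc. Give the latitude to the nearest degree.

≈ 73°S

The great circle lies in the plane with unit normal n̂ = (p₁ × p₂)/|p₁ × p₂|.
Here n̂_z ≈ +0.298; the vertex latitude is φ_max = arccos|n̂_z| ≈ 72.7°.
Check via Clairaut: cos φ_max = |cos φ₁| · sin C = cos(48.0°)·sin(153.6°) ≈ 0.298, again giving ≈ 72.7°.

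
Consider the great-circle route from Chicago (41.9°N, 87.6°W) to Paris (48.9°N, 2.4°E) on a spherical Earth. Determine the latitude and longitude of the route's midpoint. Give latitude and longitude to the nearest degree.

≈ 55°N, 46°W

Convert each endpoint to a unit vector on the sphere (x = cos φ cos λ, y = cos φ sin λ, z = sin φ).
The central angle between the endpoints is δ = arccos(p₁·p₂) ≈ 1.043 rad (59.8°).
Interpolate at f = 1/2 with slerp weights a = sin((1−f)δ)/sin δ ≈ 0.577, b = sin(fδ)/sin δ ≈ 0.577.
p = a·p₁ + b·p₂ ≈ (0.397, -0.413, 0.820); φ = arcsin(p_z) ≈ 55.06°, λ = atan2(p_y, p_x) ≈ -46.15°.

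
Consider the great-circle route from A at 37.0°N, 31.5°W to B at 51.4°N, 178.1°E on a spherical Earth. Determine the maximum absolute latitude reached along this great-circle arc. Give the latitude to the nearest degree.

≈ 76°N

The great circle lies in the plane with unit normal n̂ = (p₁ × p₂)/|p₁ × p₂|.
Here n̂_z ≈ -0.246; the vertex latitude is φ_max = arccos|n̂_z| ≈ 75.7°.
Check via Clairaut: cos φ_max = |cos φ₁| · sin C = cos(37.0°)·sin(18.0°) ≈ 0.246, again giving ≈ 75.7°.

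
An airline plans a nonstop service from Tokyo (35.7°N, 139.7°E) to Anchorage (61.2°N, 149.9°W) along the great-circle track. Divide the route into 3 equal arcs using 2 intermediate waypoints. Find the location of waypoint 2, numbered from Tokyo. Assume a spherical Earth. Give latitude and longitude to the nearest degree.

≈ (58°N, 177°E)

From cos δ = sin φ₁ sin φ₂ + cos φ₁ cos φ₂ cos Δλ, the central angle is δ ≈ 0.873 rad (50.0°).
Interpolate at f = 2/3 with slerp weights a = sin((1−f)δ)/sin δ ≈ 0.374, b = sin(fδ)/sin δ ≈ 0.717.
p = a·p₁ + b·p₂ ≈ (-0.531, 0.023, 0.847); φ = arcsin(p_z) ≈ 57.90°, λ = atan2(p_y, p_x) ≈ 177.48°.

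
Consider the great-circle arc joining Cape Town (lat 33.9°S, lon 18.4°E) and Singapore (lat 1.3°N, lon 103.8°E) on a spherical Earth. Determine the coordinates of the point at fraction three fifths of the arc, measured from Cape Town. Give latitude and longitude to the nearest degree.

Convert each endpoint to a unit vector on the sphere (x = cos φ cos λ, y = cos φ sin λ, z = sin φ).
The central angle between the endpoints is δ = arccos(p₁·p₂) ≈ 1.517 rad (86.9°).
Interpolate at f = 3/5 with slerp weights a = sin((1−f)δ)/sin δ ≈ 0.571, b = sin(fδ)/sin δ ≈ 0.791.
p = a·p₁ + b·p₂ ≈ (0.261, 0.917, -0.301); φ = arcsin(p_z) ≈ -17.49°, λ = atan2(p_y, p_x) ≈ 74.11°.

≈ lat 17°S, lon 74°E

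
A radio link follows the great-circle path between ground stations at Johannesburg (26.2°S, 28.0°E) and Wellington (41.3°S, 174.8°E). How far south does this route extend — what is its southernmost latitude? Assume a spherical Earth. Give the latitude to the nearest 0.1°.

The great circle lies in the plane with unit normal n̂ = (p₁ × p₂)/|p₁ × p₂|.
Here n̂_z ≈ +0.384; the vertex latitude is φ_max = arccos|n̂_z| ≈ 67.4°.

≈ 67.4°S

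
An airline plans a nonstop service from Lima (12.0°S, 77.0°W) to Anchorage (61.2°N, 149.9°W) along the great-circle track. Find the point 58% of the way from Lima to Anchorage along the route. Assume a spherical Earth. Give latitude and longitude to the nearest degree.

≈ (35°N, 104°W)

The haversine formula gives a central angle δ ≈ 1.614 rad (92.5°) between the endpoints.
Interpolate at f = 0.58 with slerp weights a = sin((1−f)δ)/sin δ ≈ 0.628, b = sin(fδ)/sin δ ≈ 0.806.
p = a·p₁ + b·p₂ ≈ (-0.198, -0.793, 0.576); φ = arcsin(p_z) ≈ 35.16°, λ = atan2(p_y, p_x) ≈ -104.01°.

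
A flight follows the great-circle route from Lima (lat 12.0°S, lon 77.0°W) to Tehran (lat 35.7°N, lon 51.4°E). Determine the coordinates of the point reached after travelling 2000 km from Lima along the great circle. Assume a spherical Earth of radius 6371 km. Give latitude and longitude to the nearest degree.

Write both endpoints as unit vectors p₁, p₂ with components (cos φ cos λ, cos φ sin λ, sin φ).
The central angle between the endpoints is δ = arccos(p₁·p₂) ≈ 2.233 rad (127.9°). The total great-circle distance is δ·R ≈ 2.233 × 6371 ≈ 14225 km, so the target fraction is f = 2000/14225 ≈ 0.141.
Interpolate at f ≈ 0.141 with slerp weights a = sin((1−f)δ)/sin δ ≈ 1.192, b = sin(fδ)/sin δ ≈ 0.391.
p = a·p₁ + b·p₂ ≈ (0.461, -0.887, -0.019); φ = arcsin(p_z) ≈ -1.11°, λ = atan2(p_y, p_x) ≈ -62.57°.

≈ lat 1°S, lon 63°W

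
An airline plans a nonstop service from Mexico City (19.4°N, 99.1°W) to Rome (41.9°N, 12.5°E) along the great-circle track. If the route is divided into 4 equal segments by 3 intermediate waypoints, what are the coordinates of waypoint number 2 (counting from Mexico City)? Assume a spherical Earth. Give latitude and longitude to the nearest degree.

The haversine formula gives a central angle δ ≈ 1.607 rad (92.1°) between the endpoints.
Interpolate at f = 2/4 with slerp weights a = sin((1−f)δ)/sin δ ≈ 0.720, b = sin(fδ)/sin δ ≈ 0.720.
p = a·p₁ + b·p₂ ≈ (0.416, -0.555, 0.720); φ = arcsin(p_z) ≈ 46.09°, λ = atan2(p_y, p_x) ≈ -53.14°.

≈ 46°N, 53°W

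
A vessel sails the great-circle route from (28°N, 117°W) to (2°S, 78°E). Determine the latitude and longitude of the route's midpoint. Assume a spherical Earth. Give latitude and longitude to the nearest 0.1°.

Convert each endpoint to a unit vector on the sphere (x = cos φ cos λ, y = cos φ sin λ, z = sin φ).
The central angle between the endpoints is δ = arccos(p₁·p₂) ≈ 2.623 rad (150.3°).
Interpolate at f = 1/2 with slerp weights a = sin((1−f)δ)/sin δ ≈ 1.952, b = sin(fδ)/sin δ ≈ 1.952.
p = a·p₁ + b·p₂ ≈ (-0.377, 0.372, 0.848); φ = arcsin(p_z) ≈ 58.01°, λ = atan2(p_y, p_x) ≈ 135.33°.

≈ (58.0°N, 135.3°E)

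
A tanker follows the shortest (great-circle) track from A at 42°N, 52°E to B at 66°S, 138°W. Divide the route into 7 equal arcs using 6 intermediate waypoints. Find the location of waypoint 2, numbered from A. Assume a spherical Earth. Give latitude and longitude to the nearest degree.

≈ 2°S, 59°E

The haversine formula gives a central angle δ ≈ 2.712 rad (155.4°) between the endpoints.
Interpolate at f = 2/7 with slerp weights a = sin((1−f)δ)/sin δ ≈ 2.240, b = sin(fδ)/sin δ ≈ 1.678.
p = a·p₁ + b·p₂ ≈ (0.518, 0.855, -0.034); φ = arcsin(p_z) ≈ -1.96°, λ = atan2(p_y, p_x) ≈ 58.81°.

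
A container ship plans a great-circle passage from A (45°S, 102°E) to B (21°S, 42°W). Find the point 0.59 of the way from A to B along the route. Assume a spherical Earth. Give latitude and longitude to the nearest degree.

From cos δ = sin φ₁ sin φ₂ + cos φ₁ cos φ₂ cos Δλ, the central angle is δ ≈ 1.855 rad (106.3°).
Interpolate at f = 0.59 with slerp weights a = sin((1−f)δ)/sin δ ≈ 0.718, b = sin(fδ)/sin δ ≈ 0.926.
p = a·p₁ + b·p₂ ≈ (0.537, -0.082, -0.840); φ = arcsin(p_z) ≈ -57.11°, λ = atan2(p_y, p_x) ≈ -8.65°.

≈ (57°S, 9°W)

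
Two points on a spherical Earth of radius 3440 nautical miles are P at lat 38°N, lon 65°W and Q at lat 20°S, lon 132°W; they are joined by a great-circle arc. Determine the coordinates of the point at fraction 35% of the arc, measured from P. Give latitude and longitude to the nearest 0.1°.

Convert each endpoint to a unit vector on the sphere (x = cos φ cos λ, y = cos φ sin λ, z = sin φ).
The central angle between the endpoints is δ = arccos(p₁·p₂) ≈ 1.492 rad (85.5°).
Interpolate at f = 0.35 with slerp weights a = sin((1−f)δ)/sin δ ≈ 0.827, b = sin(fδ)/sin δ ≈ 0.500.
p = a·p₁ + b·p₂ ≈ (-0.039, -0.940, 0.338); φ = arcsin(p_z) ≈ 19.77°, λ = atan2(p_y, p_x) ≈ -92.38°.

≈ lat 19.8°N, lon 92.4°W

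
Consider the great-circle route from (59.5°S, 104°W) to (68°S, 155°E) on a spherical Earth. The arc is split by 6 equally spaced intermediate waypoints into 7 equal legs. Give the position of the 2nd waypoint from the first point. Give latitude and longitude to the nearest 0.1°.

≈ (68.1°S, 121.7°W)

The haversine formula gives a central angle δ ≈ 0.703 rad (40.3°) between the endpoints.
Interpolate at f = 2/7 with slerp weights a = sin((1−f)δ)/sin δ ≈ 0.745, b = sin(fδ)/sin δ ≈ 0.309.
p = a·p₁ + b·p₂ ≈ (-0.196, -0.318, -0.928); φ = arcsin(p_z) ≈ -68.07°, λ = atan2(p_y, p_x) ≈ -121.69°.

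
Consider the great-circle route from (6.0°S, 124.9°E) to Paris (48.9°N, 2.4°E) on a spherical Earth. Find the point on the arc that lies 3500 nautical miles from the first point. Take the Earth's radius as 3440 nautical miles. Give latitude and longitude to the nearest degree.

Write both endpoints as unit vectors p₁, p₂ with components (cos φ cos λ, cos φ sin λ, sin φ).
The central angle between the endpoints is δ = arccos(p₁·p₂) ≈ 2.015 rad (115.5°). The total great-circle distance is δ·R ≈ 2.015 × 3440 ≈ 6933 nmi, so the target fraction is f = 3500/6933 ≈ 0.505.
Interpolate at f ≈ 0.505 with slerp weights a = sin((1−f)δ)/sin δ ≈ 0.931, b = sin(fδ)/sin δ ≈ 0.942.
p = a·p₁ + b·p₂ ≈ (0.089, 0.785, 0.613); φ = arcsin(p_z) ≈ 37.79°, λ = atan2(p_y, p_x) ≈ 83.51°.

≈ (38°N, 84°E)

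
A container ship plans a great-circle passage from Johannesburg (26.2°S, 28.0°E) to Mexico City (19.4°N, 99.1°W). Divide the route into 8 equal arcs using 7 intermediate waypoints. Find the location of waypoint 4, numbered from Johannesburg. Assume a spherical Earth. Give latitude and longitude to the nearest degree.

≈ (8°S, 38°W)

Convert each endpoint to a unit vector on the sphere (x = cos φ cos λ, y = cos φ sin λ, z = sin φ).
The central angle between the endpoints is δ = arccos(p₁·p₂) ≈ 2.288 rad (131.1°).
Interpolate at f = 4/8 with slerp weights a = sin((1−f)δ)/sin δ ≈ 1.208, b = sin(fδ)/sin δ ≈ 1.208.
p = a·p₁ + b·p₂ ≈ (0.777, -0.616, -0.132); φ = arcsin(p_z) ≈ -7.59°, λ = atan2(p_y, p_x) ≈ -38.42°.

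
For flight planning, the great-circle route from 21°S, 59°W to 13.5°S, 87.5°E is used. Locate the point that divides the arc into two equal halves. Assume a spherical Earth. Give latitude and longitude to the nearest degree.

≈ 47°S, 18°E

Write both endpoints as unit vectors p₁, p₂ with components (cos φ cos λ, cos φ sin λ, sin φ).
The central angle between the endpoints is δ = arccos(p₁·p₂) ≈ 2.310 rad (132.3°).
Interpolate at f = 1/2 with slerp weights a = sin((1−f)δ)/sin δ ≈ 1.237, b = sin(fδ)/sin δ ≈ 1.237.
p = a·p₁ + b·p₂ ≈ (0.647, 0.212, -0.732); φ = arcsin(p_z) ≈ -47.07°, λ = atan2(p_y, p_x) ≈ 18.12°.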